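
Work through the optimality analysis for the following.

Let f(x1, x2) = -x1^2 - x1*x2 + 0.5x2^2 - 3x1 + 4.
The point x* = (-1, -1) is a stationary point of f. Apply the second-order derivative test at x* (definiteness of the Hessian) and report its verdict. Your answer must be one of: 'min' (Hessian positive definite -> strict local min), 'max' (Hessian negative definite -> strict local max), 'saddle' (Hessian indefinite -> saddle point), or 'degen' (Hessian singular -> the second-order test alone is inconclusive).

Compute the Hessian H = grad^2 f:
  H = [[-2, -1], [-1, 1]]
Verify stationarity: grad f(x*) = H x* + g = (0, 0).
Eigenvalues of H: -2.3028, 1.3028.
Eigenvalues have mixed signs, so H is indefinite -> x* is a saddle point.

saddle


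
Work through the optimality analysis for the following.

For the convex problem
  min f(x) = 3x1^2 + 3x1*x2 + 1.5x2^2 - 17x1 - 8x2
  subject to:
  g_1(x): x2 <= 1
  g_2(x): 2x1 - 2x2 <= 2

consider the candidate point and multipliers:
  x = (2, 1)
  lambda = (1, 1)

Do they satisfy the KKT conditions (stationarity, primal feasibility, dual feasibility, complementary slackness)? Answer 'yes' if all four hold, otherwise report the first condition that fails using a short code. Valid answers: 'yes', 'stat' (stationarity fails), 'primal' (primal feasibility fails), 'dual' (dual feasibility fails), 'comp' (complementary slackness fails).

Gradient of f: grad f(x) = Q x + c = (-2, 1)
Constraint values g_i(x) = a_i^T x - b_i:
  g_1((2, 1)) = 0
  g_2((2, 1)) = 0
Stationarity residual: grad f(x) + sum_i lambda_i a_i = (0, 0)
  -> stationarity OK
Primal feasibility (all g_i <= 0): OK
Dual feasibility (all lambda_i >= 0): OK
Complementary slackness (lambda_i * g_i(x) = 0 for all i): OK

Verdict: yes, KKT holds.

yes


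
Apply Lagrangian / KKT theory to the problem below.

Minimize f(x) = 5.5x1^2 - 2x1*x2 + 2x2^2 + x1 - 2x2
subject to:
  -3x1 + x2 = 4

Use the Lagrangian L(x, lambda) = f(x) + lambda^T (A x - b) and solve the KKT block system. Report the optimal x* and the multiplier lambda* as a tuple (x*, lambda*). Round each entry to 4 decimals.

Form the Lagrangian:
  L(x, lambda) = (1/2) x^T Q x + c^T x + lambda^T (A x - b)
Stationarity (grad_x L = 0): Q x + c + A^T lambda = 0.
Primal feasibility: A x = b.

This gives the KKT block system:
  [ Q   A^T ] [ x     ]   [-c ]
  [ A    0  ] [ lambda ] = [ b ]

Solving the linear system:
  x*      = (-1, 1)
  lambda* = (-4)
  f(x*)   = 6.5

x* = (-1, 1), lambda* = (-4)


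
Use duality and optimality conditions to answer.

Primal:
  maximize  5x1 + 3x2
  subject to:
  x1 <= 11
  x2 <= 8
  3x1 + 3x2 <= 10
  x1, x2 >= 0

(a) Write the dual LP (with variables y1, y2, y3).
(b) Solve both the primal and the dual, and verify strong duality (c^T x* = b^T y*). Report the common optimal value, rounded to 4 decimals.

The standard primal-dual pair for 'max c^T x s.t. A x <= b, x >= 0' is:
  Dual:  min b^T y  s.t.  A^T y >= c,  y >= 0.

So the dual LP is:
  minimize  11y1 + 8y2 + 10y3
  subject to:
    y1 + 3y3 >= 5
    y2 + 3y3 >= 3
    y1, y2, y3 >= 0

Solving the primal: x* = (3.3333, 0).
  primal value c^T x* = 16.6667.
Solving the dual: y* = (0, 0, 1.6667).
  dual value b^T y* = 16.6667.
Strong duality: c^T x* = b^T y*. Confirmed.

16.6667


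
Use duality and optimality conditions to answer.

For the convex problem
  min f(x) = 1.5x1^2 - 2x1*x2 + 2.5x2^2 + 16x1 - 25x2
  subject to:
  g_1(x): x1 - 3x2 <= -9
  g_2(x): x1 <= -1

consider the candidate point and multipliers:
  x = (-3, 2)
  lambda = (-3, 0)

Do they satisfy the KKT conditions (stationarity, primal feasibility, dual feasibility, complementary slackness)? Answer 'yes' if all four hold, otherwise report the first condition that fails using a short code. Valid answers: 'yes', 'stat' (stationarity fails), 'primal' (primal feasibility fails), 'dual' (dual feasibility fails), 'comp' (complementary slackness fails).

Gradient of f: grad f(x) = Q x + c = (3, -9)
Constraint values g_i(x) = a_i^T x - b_i:
  g_1((-3, 2)) = 0
  g_2((-3, 2)) = -2
Stationarity residual: grad f(x) + sum_i lambda_i a_i = (0, 0)
  -> stationarity OK
Primal feasibility (all g_i <= 0): OK
Dual feasibility (all lambda_i >= 0): FAILS
Complementary slackness (lambda_i * g_i(x) = 0 for all i): OK

Verdict: the first failing condition is dual_feasibility -> dual.

dual


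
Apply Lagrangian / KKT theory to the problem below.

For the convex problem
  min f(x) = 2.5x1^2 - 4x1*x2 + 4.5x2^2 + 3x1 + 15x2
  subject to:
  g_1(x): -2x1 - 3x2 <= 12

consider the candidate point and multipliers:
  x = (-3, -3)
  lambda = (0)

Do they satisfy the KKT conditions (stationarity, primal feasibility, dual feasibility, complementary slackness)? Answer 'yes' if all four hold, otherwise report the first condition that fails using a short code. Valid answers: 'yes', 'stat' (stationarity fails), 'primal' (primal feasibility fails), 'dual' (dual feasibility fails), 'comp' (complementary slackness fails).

Gradient of f: grad f(x) = Q x + c = (0, 0)
Constraint values g_i(x) = a_i^T x - b_i:
  g_1((-3, -3)) = 3
Stationarity residual: grad f(x) + sum_i lambda_i a_i = (0, 0)
  -> stationarity OK
Primal feasibility (all g_i <= 0): FAILS
Dual feasibility (all lambda_i >= 0): OK
Complementary slackness (lambda_i * g_i(x) = 0 for all i): OK

Verdict: the first failing condition is primal_feasibility -> primal.

primal


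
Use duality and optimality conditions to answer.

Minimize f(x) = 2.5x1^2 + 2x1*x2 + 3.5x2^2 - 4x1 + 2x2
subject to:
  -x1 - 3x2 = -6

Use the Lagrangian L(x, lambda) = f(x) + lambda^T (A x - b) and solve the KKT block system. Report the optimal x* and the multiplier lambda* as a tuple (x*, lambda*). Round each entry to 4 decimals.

Form the Lagrangian:
  L(x, lambda) = (1/2) x^T Q x + c^T x + lambda^T (A x - b)
Stationarity (grad_x L = 0): Q x + c + A^T lambda = 0.
Primal feasibility: A x = b.

This gives the KKT block system:
  [ Q   A^T ] [ x     ]   [-c ]
  [ A    0  ] [ lambda ] = [ b ]

Solving the linear system:
  x*      = (1.2, 1.6)
  lambda* = (5.2)
  f(x*)   = 14.8

x* = (1.2, 1.6), lambda* = (5.2)


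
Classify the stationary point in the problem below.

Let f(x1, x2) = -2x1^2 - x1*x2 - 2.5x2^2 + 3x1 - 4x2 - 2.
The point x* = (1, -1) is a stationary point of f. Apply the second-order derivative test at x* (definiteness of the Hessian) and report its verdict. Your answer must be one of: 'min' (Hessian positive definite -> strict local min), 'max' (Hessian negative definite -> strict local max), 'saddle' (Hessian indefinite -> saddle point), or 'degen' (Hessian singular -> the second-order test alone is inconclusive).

Compute the Hessian H = grad^2 f:
  H = [[-4, -1], [-1, -5]]
Verify stationarity: grad f(x*) = H x* + g = (0, 0).
Eigenvalues of H: -5.618, -3.382.
Both eigenvalues < 0, so H is negative definite -> x* is a strict local max.

max


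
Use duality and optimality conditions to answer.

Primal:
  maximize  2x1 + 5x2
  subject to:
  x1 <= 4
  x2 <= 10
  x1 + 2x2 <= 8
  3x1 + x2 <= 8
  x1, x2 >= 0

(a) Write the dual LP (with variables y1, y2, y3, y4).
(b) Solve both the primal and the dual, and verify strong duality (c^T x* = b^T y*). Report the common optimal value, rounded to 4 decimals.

The standard primal-dual pair for 'max c^T x s.t. A x <= b, x >= 0' is:
  Dual:  min b^T y  s.t.  A^T y >= c,  y >= 0.

So the dual LP is:
  minimize  4y1 + 10y2 + 8y3 + 8y4
  subject to:
    y1 + y3 + 3y4 >= 2
    y2 + 2y3 + y4 >= 5
    y1, y2, y3, y4 >= 0

Solving the primal: x* = (0, 4).
  primal value c^T x* = 20.
Solving the dual: y* = (0, 0, 2.5, 0).
  dual value b^T y* = 20.
Strong duality: c^T x* = b^T y*. Confirmed.

20


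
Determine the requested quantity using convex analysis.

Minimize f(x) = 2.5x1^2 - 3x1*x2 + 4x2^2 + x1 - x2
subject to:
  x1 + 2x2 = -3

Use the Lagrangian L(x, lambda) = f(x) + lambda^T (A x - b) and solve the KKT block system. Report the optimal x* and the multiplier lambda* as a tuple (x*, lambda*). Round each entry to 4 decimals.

Form the Lagrangian:
  L(x, lambda) = (1/2) x^T Q x + c^T x + lambda^T (A x - b)
Stationarity (grad_x L = 0): Q x + c + A^T lambda = 0.
Primal feasibility: A x = b.

This gives the KKT block system:
  [ Q   A^T ] [ x     ]   [-c ]
  [ A    0  ] [ lambda ] = [ b ]

Solving the linear system:
  x*      = (-1.2, -0.9)
  lambda* = (2.3)
  f(x*)   = 3.3

x* = (-1.2, -0.9), lambda* = (2.3)


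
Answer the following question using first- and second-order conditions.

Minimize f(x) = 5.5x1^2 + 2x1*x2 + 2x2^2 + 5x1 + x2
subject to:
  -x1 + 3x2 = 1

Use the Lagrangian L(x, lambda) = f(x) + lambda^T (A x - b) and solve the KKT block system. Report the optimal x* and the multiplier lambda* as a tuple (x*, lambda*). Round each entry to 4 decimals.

Form the Lagrangian:
  L(x, lambda) = (1/2) x^T Q x + c^T x + lambda^T (A x - b)
Stationarity (grad_x L = 0): Q x + c + A^T lambda = 0.
Primal feasibility: A x = b.

This gives the KKT block system:
  [ Q   A^T ] [ x     ]   [-c ]
  [ A    0  ] [ lambda ] = [ b ]

Solving the linear system:
  x*      = (-0.5043, 0.1652)
  lambda* = (-0.2174)
  f(x*)   = -1.0696

x* = (-0.5043, 0.1652), lambda* = (-0.2174)


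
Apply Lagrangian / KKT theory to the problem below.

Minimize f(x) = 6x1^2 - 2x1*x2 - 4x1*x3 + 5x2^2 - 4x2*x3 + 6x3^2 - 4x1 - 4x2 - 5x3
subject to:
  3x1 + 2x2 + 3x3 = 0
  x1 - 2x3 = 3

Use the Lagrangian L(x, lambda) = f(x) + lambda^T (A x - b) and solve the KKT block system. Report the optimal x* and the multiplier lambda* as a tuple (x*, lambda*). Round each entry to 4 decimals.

Form the Lagrangian:
  L(x, lambda) = (1/2) x^T Q x + c^T x + lambda^T (A x - b)
Stationarity (grad_x L = 0): Q x + c + A^T lambda = 0.
Primal feasibility: A x = b.

This gives the KKT block system:
  [ Q   A^T ] [ x     ]   [-c ]
  [ A    0  ] [ lambda ] = [ b ]

Solving the linear system:
  x*      = (0.9246, 0.1695, -1.0377)
  lambda* = (0.0016, -10.9121)
  f(x*)   = 16.7739

x* = (0.9246, 0.1695, -1.0377), lambda* = (0.0016, -10.9121)


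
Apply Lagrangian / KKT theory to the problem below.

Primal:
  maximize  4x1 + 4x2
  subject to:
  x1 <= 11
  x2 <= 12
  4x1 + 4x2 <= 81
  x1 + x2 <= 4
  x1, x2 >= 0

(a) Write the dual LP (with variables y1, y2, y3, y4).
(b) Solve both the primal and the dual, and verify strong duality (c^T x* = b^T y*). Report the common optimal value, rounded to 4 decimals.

The standard primal-dual pair for 'max c^T x s.t. A x <= b, x >= 0' is:
  Dual:  min b^T y  s.t.  A^T y >= c,  y >= 0.

So the dual LP is:
  minimize  11y1 + 12y2 + 81y3 + 4y4
  subject to:
    y1 + 4y3 + y4 >= 4
    y2 + 4y3 + y4 >= 4
    y1, y2, y3, y4 >= 0

Solving the primal: x* = (4, 0).
  primal value c^T x* = 16.
Solving the dual: y* = (0, 0, 0, 4).
  dual value b^T y* = 16.
Strong duality: c^T x* = b^T y*. Confirmed.

16


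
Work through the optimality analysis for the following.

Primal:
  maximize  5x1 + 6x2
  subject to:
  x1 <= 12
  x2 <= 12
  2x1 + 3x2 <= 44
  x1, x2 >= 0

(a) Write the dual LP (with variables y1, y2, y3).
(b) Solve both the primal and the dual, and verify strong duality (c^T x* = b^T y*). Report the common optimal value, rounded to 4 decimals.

The standard primal-dual pair for 'max c^T x s.t. A x <= b, x >= 0' is:
  Dual:  min b^T y  s.t.  A^T y >= c,  y >= 0.

So the dual LP is:
  minimize  12y1 + 12y2 + 44y3
  subject to:
    y1 + 2y3 >= 5
    y2 + 3y3 >= 6
    y1, y2, y3 >= 0

Solving the primal: x* = (12, 6.6667).
  primal value c^T x* = 100.
Solving the dual: y* = (1, 0, 2).
  dual value b^T y* = 100.
Strong duality: c^T x* = b^T y*. Confirmed.

100


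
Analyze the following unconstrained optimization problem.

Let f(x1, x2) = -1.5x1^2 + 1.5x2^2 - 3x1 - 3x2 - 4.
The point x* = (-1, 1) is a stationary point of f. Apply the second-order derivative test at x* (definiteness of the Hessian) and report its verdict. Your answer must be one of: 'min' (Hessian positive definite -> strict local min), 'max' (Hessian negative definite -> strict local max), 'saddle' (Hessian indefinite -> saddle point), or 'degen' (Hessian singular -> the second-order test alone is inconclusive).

Compute the Hessian H = grad^2 f:
  H = [[-3, 0], [0, 3]]
Verify stationarity: grad f(x*) = H x* + g = (0, 0).
Eigenvalues of H: -3, 3.
Eigenvalues have mixed signs, so H is indefinite -> x* is a saddle point.

saddle


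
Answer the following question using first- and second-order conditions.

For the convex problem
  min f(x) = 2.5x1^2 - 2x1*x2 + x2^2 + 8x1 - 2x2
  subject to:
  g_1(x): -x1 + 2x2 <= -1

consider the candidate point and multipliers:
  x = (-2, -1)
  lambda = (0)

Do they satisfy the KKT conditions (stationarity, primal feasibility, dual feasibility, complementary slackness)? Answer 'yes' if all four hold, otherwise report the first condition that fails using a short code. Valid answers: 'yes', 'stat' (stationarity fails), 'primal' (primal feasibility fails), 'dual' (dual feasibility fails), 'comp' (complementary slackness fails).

Gradient of f: grad f(x) = Q x + c = (0, 0)
Constraint values g_i(x) = a_i^T x - b_i:
  g_1((-2, -1)) = 1
Stationarity residual: grad f(x) + sum_i lambda_i a_i = (0, 0)
  -> stationarity OK
Primal feasibility (all g_i <= 0): FAILS
Dual feasibility (all lambda_i >= 0): OK
Complementary slackness (lambda_i * g_i(x) = 0 for all i): OK

Verdict: the first failing condition is primal_feasibility -> primal.

primal


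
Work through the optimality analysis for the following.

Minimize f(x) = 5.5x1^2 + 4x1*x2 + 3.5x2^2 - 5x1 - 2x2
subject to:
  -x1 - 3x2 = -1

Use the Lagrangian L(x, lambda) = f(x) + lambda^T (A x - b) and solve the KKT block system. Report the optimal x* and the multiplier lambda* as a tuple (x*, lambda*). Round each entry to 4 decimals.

Form the Lagrangian:
  L(x, lambda) = (1/2) x^T Q x + c^T x + lambda^T (A x - b)
Stationarity (grad_x L = 0): Q x + c + A^T lambda = 0.
Primal feasibility: A x = b.

This gives the KKT block system:
  [ Q   A^T ] [ x     ]   [-c ]
  [ A    0  ] [ lambda ] = [ b ]

Solving the linear system:
  x*      = (0.4146, 0.1951)
  lambda* = (0.3415)
  f(x*)   = -1.061

x* = (0.4146, 0.1951), lambda* = (0.3415)


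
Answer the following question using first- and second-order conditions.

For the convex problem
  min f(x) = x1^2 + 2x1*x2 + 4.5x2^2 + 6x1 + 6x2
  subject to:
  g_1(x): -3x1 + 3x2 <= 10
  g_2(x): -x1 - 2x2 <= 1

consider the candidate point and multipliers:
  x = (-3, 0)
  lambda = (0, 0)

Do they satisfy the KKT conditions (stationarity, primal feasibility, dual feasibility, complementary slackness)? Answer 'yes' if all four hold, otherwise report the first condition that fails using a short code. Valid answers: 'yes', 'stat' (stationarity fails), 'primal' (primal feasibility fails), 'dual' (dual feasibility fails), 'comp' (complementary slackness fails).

Gradient of f: grad f(x) = Q x + c = (0, 0)
Constraint values g_i(x) = a_i^T x - b_i:
  g_1((-3, 0)) = -1
  g_2((-3, 0)) = 2
Stationarity residual: grad f(x) + sum_i lambda_i a_i = (0, 0)
  -> stationarity OK
Primal feasibility (all g_i <= 0): FAILS
Dual feasibility (all lambda_i >= 0): OK
Complementary slackness (lambda_i * g_i(x) = 0 for all i): OK

Verdict: the first failing condition is primal_feasibility -> primal.

primal


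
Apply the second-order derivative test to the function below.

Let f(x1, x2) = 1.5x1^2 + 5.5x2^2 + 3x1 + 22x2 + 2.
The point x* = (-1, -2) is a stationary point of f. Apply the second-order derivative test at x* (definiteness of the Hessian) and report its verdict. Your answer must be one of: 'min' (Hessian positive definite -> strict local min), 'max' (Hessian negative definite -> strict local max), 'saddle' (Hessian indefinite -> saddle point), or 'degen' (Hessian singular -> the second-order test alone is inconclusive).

Compute the Hessian H = grad^2 f:
  H = [[3, 0], [0, 11]]
Verify stationarity: grad f(x*) = H x* + g = (0, 0).
Eigenvalues of H: 3, 11.
Both eigenvalues > 0, so H is positive definite -> x* is a strict local min.

min


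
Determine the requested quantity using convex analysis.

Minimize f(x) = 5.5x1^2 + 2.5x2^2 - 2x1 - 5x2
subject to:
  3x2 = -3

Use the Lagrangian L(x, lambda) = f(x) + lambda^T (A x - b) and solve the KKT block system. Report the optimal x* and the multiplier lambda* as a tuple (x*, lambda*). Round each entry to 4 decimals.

Form the Lagrangian:
  L(x, lambda) = (1/2) x^T Q x + c^T x + lambda^T (A x - b)
Stationarity (grad_x L = 0): Q x + c + A^T lambda = 0.
Primal feasibility: A x = b.

This gives the KKT block system:
  [ Q   A^T ] [ x     ]   [-c ]
  [ A    0  ] [ lambda ] = [ b ]

Solving the linear system:
  x*      = (0.1818, -1)
  lambda* = (3.3333)
  f(x*)   = 7.3182

x* = (0.1818, -1), lambda* = (3.3333)


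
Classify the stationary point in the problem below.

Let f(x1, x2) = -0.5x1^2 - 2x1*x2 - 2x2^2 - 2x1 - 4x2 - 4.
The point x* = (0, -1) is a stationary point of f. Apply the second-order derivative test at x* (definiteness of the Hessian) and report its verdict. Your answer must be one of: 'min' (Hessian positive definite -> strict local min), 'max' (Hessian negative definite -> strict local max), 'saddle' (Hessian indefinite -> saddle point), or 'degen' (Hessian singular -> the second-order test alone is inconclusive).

Compute the Hessian H = grad^2 f:
  H = [[-1, -2], [-2, -4]]
Verify stationarity: grad f(x*) = H x* + g = (0, 0).
Eigenvalues of H: -5, 0.
H has a zero eigenvalue (singular; negative semidefinite but not definite), so H is neither positive definite, negative definite, nor indefinite. The second-order test alone is inconclusive -> degen.
(Indeed, f is constant along the null direction of H through x*, so x* is not a strict local extremum.)

degen


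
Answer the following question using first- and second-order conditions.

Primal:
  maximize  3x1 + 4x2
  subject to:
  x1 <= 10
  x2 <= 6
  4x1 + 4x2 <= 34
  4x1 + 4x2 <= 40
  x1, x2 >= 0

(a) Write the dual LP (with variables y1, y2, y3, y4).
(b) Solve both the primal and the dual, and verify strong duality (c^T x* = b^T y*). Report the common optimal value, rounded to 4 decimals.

The standard primal-dual pair for 'max c^T x s.t. A x <= b, x >= 0' is:
  Dual:  min b^T y  s.t.  A^T y >= c,  y >= 0.

So the dual LP is:
  minimize  10y1 + 6y2 + 34y3 + 40y4
  subject to:
    y1 + 4y3 + 4y4 >= 3
    y2 + 4y3 + 4y4 >= 4
    y1, y2, y3, y4 >= 0

Solving the primal: x* = (2.5, 6).
  primal value c^T x* = 31.5.
Solving the dual: y* = (0, 1, 0.75, 0).
  dual value b^T y* = 31.5.
Strong duality: c^T x* = b^T y*. Confirmed.

31.5


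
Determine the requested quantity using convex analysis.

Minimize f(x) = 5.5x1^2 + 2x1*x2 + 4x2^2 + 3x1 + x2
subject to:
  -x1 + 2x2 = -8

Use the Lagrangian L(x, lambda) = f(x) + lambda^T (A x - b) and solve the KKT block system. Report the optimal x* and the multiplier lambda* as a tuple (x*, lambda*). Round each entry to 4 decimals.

Form the Lagrangian:
  L(x, lambda) = (1/2) x^T Q x + c^T x + lambda^T (A x - b)
Stationarity (grad_x L = 0): Q x + c + A^T lambda = 0.
Primal feasibility: A x = b.

This gives the KKT block system:
  [ Q   A^T ] [ x     ]   [-c ]
  [ A    0  ] [ lambda ] = [ b ]

Solving the linear system:
  x*      = (1.3667, -3.3167)
  lambda* = (11.4)
  f(x*)   = 45.9917

x* = (1.3667, -3.3167), lambda* = (11.4)


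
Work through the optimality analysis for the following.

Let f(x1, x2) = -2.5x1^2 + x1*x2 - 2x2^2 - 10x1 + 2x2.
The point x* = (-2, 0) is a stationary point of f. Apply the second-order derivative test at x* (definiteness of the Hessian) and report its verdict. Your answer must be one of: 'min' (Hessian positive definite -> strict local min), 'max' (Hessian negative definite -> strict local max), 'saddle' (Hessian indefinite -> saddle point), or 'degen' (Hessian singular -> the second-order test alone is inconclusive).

Compute the Hessian H = grad^2 f:
  H = [[-5, 1], [1, -4]]
Verify stationarity: grad f(x*) = H x* + g = (0, 0).
Eigenvalues of H: -5.618, -3.382.
Both eigenvalues < 0, so H is negative definite -> x* is a strict local max.

max


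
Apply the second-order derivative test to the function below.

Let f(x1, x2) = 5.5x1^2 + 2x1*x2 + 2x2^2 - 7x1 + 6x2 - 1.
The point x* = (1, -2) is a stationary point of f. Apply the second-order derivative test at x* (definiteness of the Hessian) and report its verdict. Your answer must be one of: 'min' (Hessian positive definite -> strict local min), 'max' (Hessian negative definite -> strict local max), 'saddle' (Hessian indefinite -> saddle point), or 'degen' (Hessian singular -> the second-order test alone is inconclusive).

Compute the Hessian H = grad^2 f:
  H = [[11, 2], [2, 4]]
Verify stationarity: grad f(x*) = H x* + g = (0, 0).
Eigenvalues of H: 3.4689, 11.5311.
Both eigenvalues > 0, so H is positive definite -> x* is a strict local min.

min


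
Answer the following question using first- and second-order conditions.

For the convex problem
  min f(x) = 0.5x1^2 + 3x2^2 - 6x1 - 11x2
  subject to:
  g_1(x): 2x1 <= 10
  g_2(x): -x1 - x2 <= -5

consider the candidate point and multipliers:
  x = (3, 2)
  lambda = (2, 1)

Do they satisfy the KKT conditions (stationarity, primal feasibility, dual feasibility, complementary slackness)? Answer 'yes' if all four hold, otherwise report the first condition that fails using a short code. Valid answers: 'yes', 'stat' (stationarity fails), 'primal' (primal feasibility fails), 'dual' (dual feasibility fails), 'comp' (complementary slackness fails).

Gradient of f: grad f(x) = Q x + c = (-3, 1)
Constraint values g_i(x) = a_i^T x - b_i:
  g_1((3, 2)) = -4
  g_2((3, 2)) = 0
Stationarity residual: grad f(x) + sum_i lambda_i a_i = (0, 0)
  -> stationarity OK
Primal feasibility (all g_i <= 0): OK
Dual feasibility (all lambda_i >= 0): OK
Complementary slackness (lambda_i * g_i(x) = 0 for all i): FAILS

Verdict: the first failing condition is complementary_slackness -> comp.

comp


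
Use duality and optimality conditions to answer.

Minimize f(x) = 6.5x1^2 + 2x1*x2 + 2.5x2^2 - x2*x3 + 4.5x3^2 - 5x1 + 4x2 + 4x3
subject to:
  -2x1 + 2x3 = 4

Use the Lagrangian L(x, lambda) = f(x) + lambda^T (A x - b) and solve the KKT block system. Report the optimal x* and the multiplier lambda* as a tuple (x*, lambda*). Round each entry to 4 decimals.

Form the Lagrangian:
  L(x, lambda) = (1/2) x^T Q x + c^T x + lambda^T (A x - b)
Stationarity (grad_x L = 0): Q x + c + A^T lambda = 0.
Primal feasibility: A x = b.

This gives the KKT block system:
  [ Q   A^T ] [ x     ]   [-c ]
  [ A    0  ] [ lambda ] = [ b ]

Solving the linear system:
  x*      = (-0.7615, -0.2477, 1.2385)
  lambda* = (-7.6972)
  f(x*)   = 19.2798

x* = (-0.7615, -0.2477, 1.2385), lambda* = (-7.6972)


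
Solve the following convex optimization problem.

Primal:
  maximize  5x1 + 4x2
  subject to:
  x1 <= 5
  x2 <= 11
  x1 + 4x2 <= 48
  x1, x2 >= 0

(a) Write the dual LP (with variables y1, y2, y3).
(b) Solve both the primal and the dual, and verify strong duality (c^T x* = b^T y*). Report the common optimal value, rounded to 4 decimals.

The standard primal-dual pair for 'max c^T x s.t. A x <= b, x >= 0' is:
  Dual:  min b^T y  s.t.  A^T y >= c,  y >= 0.

So the dual LP is:
  minimize  5y1 + 11y2 + 48y3
  subject to:
    y1 + y3 >= 5
    y2 + 4y3 >= 4
    y1, y2, y3 >= 0

Solving the primal: x* = (5, 10.75).
  primal value c^T x* = 68.
Solving the dual: y* = (4, 0, 1).
  dual value b^T y* = 68.
Strong duality: c^T x* = b^T y*. Confirmed.

68


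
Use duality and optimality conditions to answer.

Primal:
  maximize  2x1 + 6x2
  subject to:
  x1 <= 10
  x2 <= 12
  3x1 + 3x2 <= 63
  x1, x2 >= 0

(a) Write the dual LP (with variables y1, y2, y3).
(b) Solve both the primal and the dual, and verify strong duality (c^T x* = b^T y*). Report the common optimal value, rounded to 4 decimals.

The standard primal-dual pair for 'max c^T x s.t. A x <= b, x >= 0' is:
  Dual:  min b^T y  s.t.  A^T y >= c,  y >= 0.

So the dual LP is:
  minimize  10y1 + 12y2 + 63y3
  subject to:
    y1 + 3y3 >= 2
    y2 + 3y3 >= 6
    y1, y2, y3 >= 0

Solving the primal: x* = (9, 12).
  primal value c^T x* = 90.
Solving the dual: y* = (0, 4, 0.6667).
  dual value b^T y* = 90.
Strong duality: c^T x* = b^T y*. Confirmed.

90


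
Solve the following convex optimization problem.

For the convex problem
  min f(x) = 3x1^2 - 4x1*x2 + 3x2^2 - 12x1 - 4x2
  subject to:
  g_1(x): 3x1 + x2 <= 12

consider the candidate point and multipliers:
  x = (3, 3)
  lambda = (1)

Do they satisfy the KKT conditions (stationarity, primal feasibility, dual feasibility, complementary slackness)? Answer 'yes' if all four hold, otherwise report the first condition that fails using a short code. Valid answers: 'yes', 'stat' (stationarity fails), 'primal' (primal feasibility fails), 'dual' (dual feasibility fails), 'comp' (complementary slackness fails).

Gradient of f: grad f(x) = Q x + c = (-6, 2)
Constraint values g_i(x) = a_i^T x - b_i:
  g_1((3, 3)) = 0
Stationarity residual: grad f(x) + sum_i lambda_i a_i = (-3, 3)
  -> stationarity FAILS
Primal feasibility (all g_i <= 0): OK
Dual feasibility (all lambda_i >= 0): OK
Complementary slackness (lambda_i * g_i(x) = 0 for all i): OK

Verdict: the first failing condition is stationarity -> stat.

stat


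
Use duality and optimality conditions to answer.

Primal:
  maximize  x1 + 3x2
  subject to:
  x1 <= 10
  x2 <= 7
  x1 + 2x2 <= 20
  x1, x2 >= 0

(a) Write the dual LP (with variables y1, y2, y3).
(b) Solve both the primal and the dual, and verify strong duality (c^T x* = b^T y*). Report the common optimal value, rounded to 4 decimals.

The standard primal-dual pair for 'max c^T x s.t. A x <= b, x >= 0' is:
  Dual:  min b^T y  s.t.  A^T y >= c,  y >= 0.

So the dual LP is:
  minimize  10y1 + 7y2 + 20y3
  subject to:
    y1 + y3 >= 1
    y2 + 2y3 >= 3
    y1, y2, y3 >= 0

Solving the primal: x* = (6, 7).
  primal value c^T x* = 27.
Solving the dual: y* = (0, 1, 1).
  dual value b^T y* = 27.
Strong duality: c^T x* = b^T y*. Confirmed.

27


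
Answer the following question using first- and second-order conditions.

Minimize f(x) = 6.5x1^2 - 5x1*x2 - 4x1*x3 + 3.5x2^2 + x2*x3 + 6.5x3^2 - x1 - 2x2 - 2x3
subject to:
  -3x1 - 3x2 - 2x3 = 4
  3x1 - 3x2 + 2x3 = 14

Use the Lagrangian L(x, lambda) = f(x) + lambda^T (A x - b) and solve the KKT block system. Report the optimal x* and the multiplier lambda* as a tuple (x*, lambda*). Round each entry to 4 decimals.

Form the Lagrangian:
  L(x, lambda) = (1/2) x^T Q x + c^T x + lambda^T (A x - b)
Stationarity (grad_x L = 0): Q x + c + A^T lambda = 0.
Primal feasibility: A x = b.

This gives the KKT block system:
  [ Q   A^T ] [ x     ]   [-c ]
  [ A    0  ] [ lambda ] = [ b ]

Solving the linear system:
  x*      = (0.6866, -3, 1.47)
  lambda* = (-1.3195, -7.0015)
  f(x*)   = 52.8364

x* = (0.6866, -3, 1.47), lambda* = (-1.3195, -7.0015)


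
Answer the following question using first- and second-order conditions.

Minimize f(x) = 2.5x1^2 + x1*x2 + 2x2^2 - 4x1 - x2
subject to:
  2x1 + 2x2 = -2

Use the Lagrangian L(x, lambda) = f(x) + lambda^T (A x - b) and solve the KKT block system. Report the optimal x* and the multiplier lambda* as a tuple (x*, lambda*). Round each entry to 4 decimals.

Form the Lagrangian:
  L(x, lambda) = (1/2) x^T Q x + c^T x + lambda^T (A x - b)
Stationarity (grad_x L = 0): Q x + c + A^T lambda = 0.
Primal feasibility: A x = b.

This gives the KKT block system:
  [ Q   A^T ] [ x     ]   [-c ]
  [ A    0  ] [ lambda ] = [ b ]

Solving the linear system:
  x*      = (0, -1)
  lambda* = (2.5)
  f(x*)   = 3

x* = (0, -1), lambda* = (2.5)


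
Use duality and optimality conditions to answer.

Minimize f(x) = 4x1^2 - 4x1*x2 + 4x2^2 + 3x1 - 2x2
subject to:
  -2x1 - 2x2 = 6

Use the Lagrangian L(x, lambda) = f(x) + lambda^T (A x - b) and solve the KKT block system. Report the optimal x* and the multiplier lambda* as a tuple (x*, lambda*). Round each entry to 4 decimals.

Form the Lagrangian:
  L(x, lambda) = (1/2) x^T Q x + c^T x + lambda^T (A x - b)
Stationarity (grad_x L = 0): Q x + c + A^T lambda = 0.
Primal feasibility: A x = b.

This gives the KKT block system:
  [ Q   A^T ] [ x     ]   [-c ]
  [ A    0  ] [ lambda ] = [ b ]

Solving the linear system:
  x*      = (-1.7083, -1.2917)
  lambda* = (-2.75)
  f(x*)   = 6.9792

x* = (-1.7083, -1.2917), lambda* = (-2.75)


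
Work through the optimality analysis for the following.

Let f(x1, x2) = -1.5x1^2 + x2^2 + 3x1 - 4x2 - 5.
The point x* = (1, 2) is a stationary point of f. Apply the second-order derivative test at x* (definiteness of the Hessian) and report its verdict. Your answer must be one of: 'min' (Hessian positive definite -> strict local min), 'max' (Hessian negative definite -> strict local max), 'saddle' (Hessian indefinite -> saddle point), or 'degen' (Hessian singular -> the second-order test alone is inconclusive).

Compute the Hessian H = grad^2 f:
  H = [[-3, 0], [0, 2]]
Verify stationarity: grad f(x*) = H x* + g = (0, 0).
Eigenvalues of H: -3, 2.
Eigenvalues have mixed signs, so H is indefinite -> x* is a saddle point.

saddle


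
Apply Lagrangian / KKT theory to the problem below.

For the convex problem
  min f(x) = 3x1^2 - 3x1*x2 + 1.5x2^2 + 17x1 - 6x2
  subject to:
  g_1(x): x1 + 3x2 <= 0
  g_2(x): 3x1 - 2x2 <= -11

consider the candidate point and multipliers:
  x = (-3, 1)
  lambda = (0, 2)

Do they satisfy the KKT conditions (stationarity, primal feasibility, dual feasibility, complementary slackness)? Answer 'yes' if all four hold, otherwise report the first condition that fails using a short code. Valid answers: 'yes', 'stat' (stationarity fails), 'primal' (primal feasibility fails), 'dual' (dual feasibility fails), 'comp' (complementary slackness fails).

Gradient of f: grad f(x) = Q x + c = (-4, 6)
Constraint values g_i(x) = a_i^T x - b_i:
  g_1((-3, 1)) = 0
  g_2((-3, 1)) = 0
Stationarity residual: grad f(x) + sum_i lambda_i a_i = (2, 2)
  -> stationarity FAILS
Primal feasibility (all g_i <= 0): OK
Dual feasibility (all lambda_i >= 0): OK
Complementary slackness (lambda_i * g_i(x) = 0 for all i): OK

Verdict: the first failing condition is stationarity -> stat.

stat


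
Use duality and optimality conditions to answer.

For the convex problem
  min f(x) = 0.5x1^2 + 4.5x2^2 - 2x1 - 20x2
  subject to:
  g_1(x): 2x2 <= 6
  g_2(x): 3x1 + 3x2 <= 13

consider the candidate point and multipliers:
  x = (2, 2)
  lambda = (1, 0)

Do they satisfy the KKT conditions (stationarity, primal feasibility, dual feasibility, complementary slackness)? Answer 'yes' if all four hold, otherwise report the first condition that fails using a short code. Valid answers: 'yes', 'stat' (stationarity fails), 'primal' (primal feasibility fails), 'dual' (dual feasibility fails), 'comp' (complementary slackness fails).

Gradient of f: grad f(x) = Q x + c = (0, -2)
Constraint values g_i(x) = a_i^T x - b_i:
  g_1((2, 2)) = -2
  g_2((2, 2)) = -1
Stationarity residual: grad f(x) + sum_i lambda_i a_i = (0, 0)
  -> stationarity OK
Primal feasibility (all g_i <= 0): OK
Dual feasibility (all lambda_i >= 0): OK
Complementary slackness (lambda_i * g_i(x) = 0 for all i): FAILS

Verdict: the first failing condition is complementary_slackness -> comp.

comp


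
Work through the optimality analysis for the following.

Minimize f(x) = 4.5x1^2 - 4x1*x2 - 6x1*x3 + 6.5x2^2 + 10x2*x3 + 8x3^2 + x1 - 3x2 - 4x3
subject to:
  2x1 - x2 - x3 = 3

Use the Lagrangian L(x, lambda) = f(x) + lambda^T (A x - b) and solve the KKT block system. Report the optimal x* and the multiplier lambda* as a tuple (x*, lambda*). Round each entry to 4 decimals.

Form the Lagrangian:
  L(x, lambda) = (1/2) x^T Q x + c^T x + lambda^T (A x - b)
Stationarity (grad_x L = 0): Q x + c + A^T lambda = 0.
Primal feasibility: A x = b.

This gives the KKT block system:
  [ Q   A^T ] [ x     ]   [-c ]
  [ A    0  ] [ lambda ] = [ b ]

Solving the linear system:
  x*      = (1.6862, -0.2375, 0.61)
  lambda* = (-6.7331)
  f(x*)   = 10.0792

x* = (1.6862, -0.2375, 0.61), lambda* = (-6.7331)


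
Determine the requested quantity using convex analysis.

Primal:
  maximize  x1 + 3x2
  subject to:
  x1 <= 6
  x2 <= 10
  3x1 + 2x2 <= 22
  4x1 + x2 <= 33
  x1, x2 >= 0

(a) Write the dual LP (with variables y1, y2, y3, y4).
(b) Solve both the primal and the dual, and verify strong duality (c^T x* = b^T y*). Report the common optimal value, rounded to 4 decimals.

The standard primal-dual pair for 'max c^T x s.t. A x <= b, x >= 0' is:
  Dual:  min b^T y  s.t.  A^T y >= c,  y >= 0.

So the dual LP is:
  minimize  6y1 + 10y2 + 22y3 + 33y4
  subject to:
    y1 + 3y3 + 4y4 >= 1
    y2 + 2y3 + y4 >= 3
    y1, y2, y3, y4 >= 0

Solving the primal: x* = (0.6667, 10).
  primal value c^T x* = 30.6667.
Solving the dual: y* = (0, 2.3333, 0.3333, 0).
  dual value b^T y* = 30.6667.
Strong duality: c^T x* = b^T y*. Confirmed.

30.6667


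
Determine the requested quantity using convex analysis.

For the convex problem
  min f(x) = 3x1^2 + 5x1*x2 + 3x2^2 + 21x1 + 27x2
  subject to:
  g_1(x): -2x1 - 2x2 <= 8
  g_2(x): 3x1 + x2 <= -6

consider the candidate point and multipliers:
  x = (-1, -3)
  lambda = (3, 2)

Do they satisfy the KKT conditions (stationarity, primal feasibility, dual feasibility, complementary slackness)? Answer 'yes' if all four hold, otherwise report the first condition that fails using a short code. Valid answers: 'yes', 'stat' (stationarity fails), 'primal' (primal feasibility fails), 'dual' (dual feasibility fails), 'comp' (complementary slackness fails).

Gradient of f: grad f(x) = Q x + c = (0, 4)
Constraint values g_i(x) = a_i^T x - b_i:
  g_1((-1, -3)) = 0
  g_2((-1, -3)) = 0
Stationarity residual: grad f(x) + sum_i lambda_i a_i = (0, 0)
  -> stationarity OK
Primal feasibility (all g_i <= 0): OK
Dual feasibility (all lambda_i >= 0): OK
Complementary slackness (lambda_i * g_i(x) = 0 for all i): OK

Verdict: yes, KKT holds.

yes


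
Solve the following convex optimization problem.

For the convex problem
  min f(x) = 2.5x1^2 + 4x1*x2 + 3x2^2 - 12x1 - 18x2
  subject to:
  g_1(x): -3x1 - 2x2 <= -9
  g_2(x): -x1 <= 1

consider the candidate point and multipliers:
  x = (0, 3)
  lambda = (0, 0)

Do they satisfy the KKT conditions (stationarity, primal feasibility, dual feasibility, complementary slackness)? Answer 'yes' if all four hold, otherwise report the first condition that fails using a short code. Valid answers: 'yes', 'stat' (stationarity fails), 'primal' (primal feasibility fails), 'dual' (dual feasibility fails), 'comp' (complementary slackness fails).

Gradient of f: grad f(x) = Q x + c = (0, 0)
Constraint values g_i(x) = a_i^T x - b_i:
  g_1((0, 3)) = 3
  g_2((0, 3)) = -1
Stationarity residual: grad f(x) + sum_i lambda_i a_i = (0, 0)
  -> stationarity OK
Primal feasibility (all g_i <= 0): FAILS
Dual feasibility (all lambda_i >= 0): OK
Complementary slackness (lambda_i * g_i(x) = 0 for all i): OK

Verdict: the first failing condition is primal_feasibility -> primal.

primal


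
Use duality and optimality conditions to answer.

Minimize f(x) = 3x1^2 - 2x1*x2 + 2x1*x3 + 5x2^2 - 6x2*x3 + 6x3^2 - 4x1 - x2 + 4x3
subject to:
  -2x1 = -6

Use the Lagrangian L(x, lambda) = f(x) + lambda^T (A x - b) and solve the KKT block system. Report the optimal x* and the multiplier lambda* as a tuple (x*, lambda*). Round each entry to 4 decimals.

Form the Lagrangian:
  L(x, lambda) = (1/2) x^T Q x + c^T x + lambda^T (A x - b)
Stationarity (grad_x L = 0): Q x + c + A^T lambda = 0.
Primal feasibility: A x = b.

This gives the KKT block system:
  [ Q   A^T ] [ x     ]   [-c ]
  [ A    0  ] [ lambda ] = [ b ]

Solving the linear system:
  x*      = (3, 0.2857, -0.6905)
  lambda* = (6.0238)
  f(x*)   = 10.5476

x* = (3, 0.2857, -0.6905), lambda* = (6.0238)


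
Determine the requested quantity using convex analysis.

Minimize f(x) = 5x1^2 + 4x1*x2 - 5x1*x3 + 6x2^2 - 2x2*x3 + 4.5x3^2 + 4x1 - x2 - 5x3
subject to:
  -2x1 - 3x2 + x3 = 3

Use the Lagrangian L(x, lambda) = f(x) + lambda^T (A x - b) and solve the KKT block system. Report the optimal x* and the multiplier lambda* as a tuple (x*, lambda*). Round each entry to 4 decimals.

Form the Lagrangian:
  L(x, lambda) = (1/2) x^T Q x + c^T x + lambda^T (A x - b)
Stationarity (grad_x L = 0): Q x + c + A^T lambda = 0.
Primal feasibility: A x = b.

This gives the KKT block system:
  [ Q   A^T ] [ x     ]   [-c ]
  [ A    0  ] [ lambda ] = [ b ]

Solving the linear system:
  x*      = (-0.6359, -0.4222, 0.4615)
  lambda* = (-3.1778)
  f(x*)   = 2.5521

x* = (-0.6359, -0.4222, 0.4615), lambda* = (-3.1778)


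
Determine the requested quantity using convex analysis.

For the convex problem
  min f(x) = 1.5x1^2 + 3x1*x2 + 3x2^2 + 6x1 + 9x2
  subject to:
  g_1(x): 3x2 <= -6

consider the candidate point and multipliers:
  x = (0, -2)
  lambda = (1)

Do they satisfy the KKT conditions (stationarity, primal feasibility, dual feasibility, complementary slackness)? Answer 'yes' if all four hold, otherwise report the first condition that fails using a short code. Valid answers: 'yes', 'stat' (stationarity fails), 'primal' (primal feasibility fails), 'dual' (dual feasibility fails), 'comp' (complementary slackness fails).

Gradient of f: grad f(x) = Q x + c = (0, -3)
Constraint values g_i(x) = a_i^T x - b_i:
  g_1((0, -2)) = 0
Stationarity residual: grad f(x) + sum_i lambda_i a_i = (0, 0)
  -> stationarity OK
Primal feasibility (all g_i <= 0): OK
Dual feasibility (all lambda_i >= 0): OK
Complementary slackness (lambda_i * g_i(x) = 0 for all i): OK

Verdict: yes, KKT holds.

yes


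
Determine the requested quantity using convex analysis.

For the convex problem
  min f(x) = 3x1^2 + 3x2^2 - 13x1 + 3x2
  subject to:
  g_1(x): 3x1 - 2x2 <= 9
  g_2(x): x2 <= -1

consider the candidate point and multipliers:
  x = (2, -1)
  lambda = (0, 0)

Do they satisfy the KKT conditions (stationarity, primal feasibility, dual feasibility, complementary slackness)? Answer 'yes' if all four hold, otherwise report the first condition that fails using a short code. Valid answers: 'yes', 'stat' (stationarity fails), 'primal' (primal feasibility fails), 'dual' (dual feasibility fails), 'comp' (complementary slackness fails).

Gradient of f: grad f(x) = Q x + c = (-1, -3)
Constraint values g_i(x) = a_i^T x - b_i:
  g_1((2, -1)) = -1
  g_2((2, -1)) = 0
Stationarity residual: grad f(x) + sum_i lambda_i a_i = (-1, -3)
  -> stationarity FAILS
Primal feasibility (all g_i <= 0): OK
Dual feasibility (all lambda_i >= 0): OK
Complementary slackness (lambda_i * g_i(x) = 0 for all i): OK

Verdict: the first failing condition is stationarity -> stat.

stat


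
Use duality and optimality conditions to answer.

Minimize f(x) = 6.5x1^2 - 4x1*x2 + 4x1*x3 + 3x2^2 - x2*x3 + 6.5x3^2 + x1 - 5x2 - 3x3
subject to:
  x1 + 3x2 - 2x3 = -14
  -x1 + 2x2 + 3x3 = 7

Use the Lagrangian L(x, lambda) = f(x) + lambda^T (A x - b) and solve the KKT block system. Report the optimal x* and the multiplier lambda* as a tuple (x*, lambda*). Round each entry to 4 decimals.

Form the Lagrangian:
  L(x, lambda) = (1/2) x^T Q x + c^T x + lambda^T (A x - b)
Stationarity (grad_x L = 0): Q x + c + A^T lambda = 0.
Primal feasibility: A x = b.

This gives the KKT block system:
  [ Q   A^T ] [ x     ]   [-c ]
  [ A    0  ] [ lambda ] = [ b ]

Solving the linear system:
  x*      = (-2.3988, -1.9693, 2.8466)
  lambda* = (6.3817, -4.5389)
  f(x*)   = 60.0122

x* = (-2.3988, -1.9693, 2.8466), lambda* = (6.3817, -4.5389)


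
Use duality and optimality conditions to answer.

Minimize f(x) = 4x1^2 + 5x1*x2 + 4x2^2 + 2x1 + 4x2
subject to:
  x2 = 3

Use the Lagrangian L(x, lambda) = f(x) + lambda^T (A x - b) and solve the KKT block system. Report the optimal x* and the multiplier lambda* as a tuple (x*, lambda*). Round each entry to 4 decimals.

Form the Lagrangian:
  L(x, lambda) = (1/2) x^T Q x + c^T x + lambda^T (A x - b)
Stationarity (grad_x L = 0): Q x + c + A^T lambda = 0.
Primal feasibility: A x = b.

This gives the KKT block system:
  [ Q   A^T ] [ x     ]   [-c ]
  [ A    0  ] [ lambda ] = [ b ]

Solving the linear system:
  x*      = (-2.125, 3)
  lambda* = (-17.375)
  f(x*)   = 29.9375

x* = (-2.125, 3), lambda* = (-17.375)


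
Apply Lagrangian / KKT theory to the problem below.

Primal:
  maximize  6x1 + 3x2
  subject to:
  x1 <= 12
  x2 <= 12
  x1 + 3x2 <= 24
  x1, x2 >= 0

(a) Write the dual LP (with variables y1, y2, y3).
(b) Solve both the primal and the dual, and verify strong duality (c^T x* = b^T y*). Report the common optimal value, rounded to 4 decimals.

The standard primal-dual pair for 'max c^T x s.t. A x <= b, x >= 0' is:
  Dual:  min b^T y  s.t.  A^T y >= c,  y >= 0.

So the dual LP is:
  minimize  12y1 + 12y2 + 24y3
  subject to:
    y1 + y3 >= 6
    y2 + 3y3 >= 3
    y1, y2, y3 >= 0

Solving the primal: x* = (12, 4).
  primal value c^T x* = 84.
Solving the dual: y* = (5, 0, 1).
  dual value b^T y* = 84.
Strong duality: c^T x* = b^T y*. Confirmed.

84
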